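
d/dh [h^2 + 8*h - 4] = 2*h + 8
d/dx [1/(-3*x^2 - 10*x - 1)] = 2*(3*x + 5)/(3*x^2 + 10*x + 1)^2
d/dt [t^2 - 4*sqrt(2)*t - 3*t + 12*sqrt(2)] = 2*t - 4*sqrt(2) - 3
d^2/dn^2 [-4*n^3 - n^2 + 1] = -24*n - 2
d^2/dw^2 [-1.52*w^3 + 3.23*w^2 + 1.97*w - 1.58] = 6.46 - 9.12*w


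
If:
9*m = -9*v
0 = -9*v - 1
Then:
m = 1/9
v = -1/9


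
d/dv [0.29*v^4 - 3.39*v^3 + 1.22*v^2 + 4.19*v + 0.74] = 1.16*v^3 - 10.17*v^2 + 2.44*v + 4.19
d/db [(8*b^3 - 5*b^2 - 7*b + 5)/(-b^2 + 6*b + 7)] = (-8*b^4 + 96*b^3 + 131*b^2 - 60*b - 79)/(b^4 - 12*b^3 + 22*b^2 + 84*b + 49)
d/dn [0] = 0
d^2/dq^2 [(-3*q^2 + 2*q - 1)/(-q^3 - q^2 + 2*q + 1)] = 2*(3*q^6 - 6*q^5 + 18*q^4 + 29*q^3 - 6*q^2 - 9*q + 12)/(q^9 + 3*q^8 - 3*q^7 - 14*q^6 + 21*q^4 + 7*q^3 - 9*q^2 - 6*q - 1)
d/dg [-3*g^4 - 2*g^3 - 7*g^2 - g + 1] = -12*g^3 - 6*g^2 - 14*g - 1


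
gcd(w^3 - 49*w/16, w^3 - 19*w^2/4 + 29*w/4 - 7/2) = w - 7/4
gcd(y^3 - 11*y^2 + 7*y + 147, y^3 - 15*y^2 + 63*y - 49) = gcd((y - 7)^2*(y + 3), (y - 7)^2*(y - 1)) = y^2 - 14*y + 49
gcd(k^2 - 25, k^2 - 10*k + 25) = k - 5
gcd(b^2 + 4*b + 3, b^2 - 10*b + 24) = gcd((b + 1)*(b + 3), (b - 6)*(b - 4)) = 1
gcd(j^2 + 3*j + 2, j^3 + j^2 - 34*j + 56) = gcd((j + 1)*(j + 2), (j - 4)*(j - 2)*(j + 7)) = 1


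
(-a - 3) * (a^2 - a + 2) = -a^3 - 2*a^2 + a - 6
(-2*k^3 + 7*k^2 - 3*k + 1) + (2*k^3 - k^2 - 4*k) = 6*k^2 - 7*k + 1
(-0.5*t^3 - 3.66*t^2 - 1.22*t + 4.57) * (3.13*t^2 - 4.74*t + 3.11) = -1.565*t^5 - 9.0858*t^4 + 11.9748*t^3 + 8.7043*t^2 - 25.456*t + 14.2127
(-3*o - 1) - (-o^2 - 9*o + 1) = o^2 + 6*o - 2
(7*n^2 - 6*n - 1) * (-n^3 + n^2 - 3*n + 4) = -7*n^5 + 13*n^4 - 26*n^3 + 45*n^2 - 21*n - 4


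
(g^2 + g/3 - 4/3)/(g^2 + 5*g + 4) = (3*g^2 + g - 4)/(3*(g^2 + 5*g + 4))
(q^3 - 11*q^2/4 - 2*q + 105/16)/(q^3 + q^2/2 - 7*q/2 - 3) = (q^2 - 17*q/4 + 35/8)/(q^2 - q - 2)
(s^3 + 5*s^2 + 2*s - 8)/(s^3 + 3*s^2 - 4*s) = (s + 2)/s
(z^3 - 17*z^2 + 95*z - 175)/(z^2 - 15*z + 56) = (z^2 - 10*z + 25)/(z - 8)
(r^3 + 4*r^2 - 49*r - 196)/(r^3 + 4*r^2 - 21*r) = (r^2 - 3*r - 28)/(r*(r - 3))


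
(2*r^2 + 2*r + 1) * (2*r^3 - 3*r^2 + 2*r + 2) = 4*r^5 - 2*r^4 + 5*r^2 + 6*r + 2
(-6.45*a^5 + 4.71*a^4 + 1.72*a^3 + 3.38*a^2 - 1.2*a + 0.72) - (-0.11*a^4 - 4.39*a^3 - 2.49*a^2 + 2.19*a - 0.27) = -6.45*a^5 + 4.82*a^4 + 6.11*a^3 + 5.87*a^2 - 3.39*a + 0.99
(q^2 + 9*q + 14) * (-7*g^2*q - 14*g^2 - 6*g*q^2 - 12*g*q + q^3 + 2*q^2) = -7*g^2*q^3 - 77*g^2*q^2 - 224*g^2*q - 196*g^2 - 6*g*q^4 - 66*g*q^3 - 192*g*q^2 - 168*g*q + q^5 + 11*q^4 + 32*q^3 + 28*q^2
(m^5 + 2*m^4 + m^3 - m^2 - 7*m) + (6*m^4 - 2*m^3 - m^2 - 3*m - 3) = m^5 + 8*m^4 - m^3 - 2*m^2 - 10*m - 3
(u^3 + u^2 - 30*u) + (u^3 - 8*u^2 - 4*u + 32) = 2*u^3 - 7*u^2 - 34*u + 32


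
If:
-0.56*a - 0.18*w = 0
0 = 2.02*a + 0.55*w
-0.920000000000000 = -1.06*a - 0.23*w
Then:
No Solution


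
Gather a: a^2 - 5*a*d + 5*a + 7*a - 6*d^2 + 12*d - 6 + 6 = a^2 + a*(12 - 5*d) - 6*d^2 + 12*d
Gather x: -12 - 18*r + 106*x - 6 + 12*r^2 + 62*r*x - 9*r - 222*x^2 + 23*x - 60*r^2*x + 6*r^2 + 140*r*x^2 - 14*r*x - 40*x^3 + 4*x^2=18*r^2 - 27*r - 40*x^3 + x^2*(140*r - 218) + x*(-60*r^2 + 48*r + 129) - 18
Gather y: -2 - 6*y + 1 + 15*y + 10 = 9*y + 9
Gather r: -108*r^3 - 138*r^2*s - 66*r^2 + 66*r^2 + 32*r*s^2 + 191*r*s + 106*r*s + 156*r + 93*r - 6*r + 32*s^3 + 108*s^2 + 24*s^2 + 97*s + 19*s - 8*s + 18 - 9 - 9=-108*r^3 - 138*r^2*s + r*(32*s^2 + 297*s + 243) + 32*s^3 + 132*s^2 + 108*s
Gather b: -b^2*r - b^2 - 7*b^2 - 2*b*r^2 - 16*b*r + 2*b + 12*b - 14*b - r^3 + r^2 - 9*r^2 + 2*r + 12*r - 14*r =b^2*(-r - 8) + b*(-2*r^2 - 16*r) - r^3 - 8*r^2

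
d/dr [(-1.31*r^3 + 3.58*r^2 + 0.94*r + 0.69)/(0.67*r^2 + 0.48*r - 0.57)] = (-0.8777*r^4 - 1.2576*r^3 + 3.3287*r^2 - 5.0058*r - 0.867)/(0.4489*r^4 + 0.6432*r^3 - 0.5334*r^2 - 0.5472*r + 0.3249)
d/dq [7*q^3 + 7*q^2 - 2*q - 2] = 21*q^2 + 14*q - 2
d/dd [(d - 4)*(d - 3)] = 2*d - 7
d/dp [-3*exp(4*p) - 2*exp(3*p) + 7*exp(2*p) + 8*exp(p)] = (-12*exp(3*p) - 6*exp(2*p) + 14*exp(p) + 8)*exp(p)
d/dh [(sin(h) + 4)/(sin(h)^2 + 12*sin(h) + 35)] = (-8*sin(h) + cos(h)^2 - 14)*cos(h)/(sin(h)^2 + 12*sin(h) + 35)^2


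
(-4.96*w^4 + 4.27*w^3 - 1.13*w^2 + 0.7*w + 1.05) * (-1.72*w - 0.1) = 8.5312*w^5 - 6.8484*w^4 + 1.5166*w^3 - 1.091*w^2 - 1.876*w - 0.105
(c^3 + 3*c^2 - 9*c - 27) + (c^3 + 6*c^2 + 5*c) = 2*c^3 + 9*c^2 - 4*c - 27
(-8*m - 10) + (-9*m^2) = -9*m^2 - 8*m - 10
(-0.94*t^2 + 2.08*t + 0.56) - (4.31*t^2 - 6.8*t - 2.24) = -5.25*t^2 + 8.88*t + 2.8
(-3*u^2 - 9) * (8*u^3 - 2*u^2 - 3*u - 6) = -24*u^5 + 6*u^4 - 63*u^3 + 36*u^2 + 27*u + 54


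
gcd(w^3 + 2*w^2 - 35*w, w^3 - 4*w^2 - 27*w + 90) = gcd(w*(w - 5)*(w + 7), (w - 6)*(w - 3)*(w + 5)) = 1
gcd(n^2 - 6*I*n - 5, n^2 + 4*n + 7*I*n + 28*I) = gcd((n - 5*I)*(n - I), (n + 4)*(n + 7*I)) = 1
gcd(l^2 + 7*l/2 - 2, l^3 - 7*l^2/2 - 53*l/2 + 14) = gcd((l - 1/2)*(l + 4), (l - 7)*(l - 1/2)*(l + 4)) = l^2 + 7*l/2 - 2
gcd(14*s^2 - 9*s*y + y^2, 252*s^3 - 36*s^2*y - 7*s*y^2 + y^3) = -7*s + y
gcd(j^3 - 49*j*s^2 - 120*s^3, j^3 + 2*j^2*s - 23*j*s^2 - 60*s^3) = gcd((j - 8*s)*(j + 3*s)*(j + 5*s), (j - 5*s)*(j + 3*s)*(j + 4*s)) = j + 3*s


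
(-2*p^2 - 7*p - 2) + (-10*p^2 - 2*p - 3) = -12*p^2 - 9*p - 5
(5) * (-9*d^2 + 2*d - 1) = -45*d^2 + 10*d - 5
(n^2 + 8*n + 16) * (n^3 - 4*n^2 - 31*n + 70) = n^5 + 4*n^4 - 47*n^3 - 242*n^2 + 64*n + 1120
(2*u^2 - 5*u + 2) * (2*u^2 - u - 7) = 4*u^4 - 12*u^3 - 5*u^2 + 33*u - 14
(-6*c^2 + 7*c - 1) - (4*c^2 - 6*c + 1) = -10*c^2 + 13*c - 2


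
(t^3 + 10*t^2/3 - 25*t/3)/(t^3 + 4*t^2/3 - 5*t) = (t + 5)/(t + 3)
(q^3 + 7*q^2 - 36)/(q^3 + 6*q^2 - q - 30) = (q + 6)/(q + 5)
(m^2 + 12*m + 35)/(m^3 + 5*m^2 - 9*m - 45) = (m + 7)/(m^2 - 9)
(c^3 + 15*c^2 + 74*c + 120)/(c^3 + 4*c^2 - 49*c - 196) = (c^2 + 11*c + 30)/(c^2 - 49)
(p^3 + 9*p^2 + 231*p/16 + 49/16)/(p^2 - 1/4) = (16*p^3 + 144*p^2 + 231*p + 49)/(4*(4*p^2 - 1))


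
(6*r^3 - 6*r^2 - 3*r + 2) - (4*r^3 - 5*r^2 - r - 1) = 2*r^3 - r^2 - 2*r + 3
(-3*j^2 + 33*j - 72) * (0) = 0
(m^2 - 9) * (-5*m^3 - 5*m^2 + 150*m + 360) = -5*m^5 - 5*m^4 + 195*m^3 + 405*m^2 - 1350*m - 3240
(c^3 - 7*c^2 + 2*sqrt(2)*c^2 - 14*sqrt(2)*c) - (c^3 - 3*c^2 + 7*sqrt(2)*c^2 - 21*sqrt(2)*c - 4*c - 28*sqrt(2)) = -5*sqrt(2)*c^2 - 4*c^2 + 4*c + 7*sqrt(2)*c + 28*sqrt(2)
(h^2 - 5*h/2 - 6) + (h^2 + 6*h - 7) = 2*h^2 + 7*h/2 - 13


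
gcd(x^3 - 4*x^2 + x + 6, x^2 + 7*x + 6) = x + 1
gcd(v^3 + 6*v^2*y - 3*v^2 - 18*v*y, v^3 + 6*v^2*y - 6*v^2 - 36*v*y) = v^2 + 6*v*y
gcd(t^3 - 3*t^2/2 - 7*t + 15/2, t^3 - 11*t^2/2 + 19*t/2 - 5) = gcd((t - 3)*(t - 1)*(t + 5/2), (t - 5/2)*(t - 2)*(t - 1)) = t - 1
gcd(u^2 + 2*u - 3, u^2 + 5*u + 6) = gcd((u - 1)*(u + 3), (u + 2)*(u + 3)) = u + 3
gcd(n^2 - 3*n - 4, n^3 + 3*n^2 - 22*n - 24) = n^2 - 3*n - 4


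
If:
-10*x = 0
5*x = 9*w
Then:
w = 0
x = 0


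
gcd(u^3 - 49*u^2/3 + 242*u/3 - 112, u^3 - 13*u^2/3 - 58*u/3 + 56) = u^2 - 25*u/3 + 14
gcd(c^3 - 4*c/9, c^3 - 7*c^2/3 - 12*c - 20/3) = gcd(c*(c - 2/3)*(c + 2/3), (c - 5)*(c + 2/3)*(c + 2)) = c + 2/3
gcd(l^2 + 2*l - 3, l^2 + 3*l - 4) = l - 1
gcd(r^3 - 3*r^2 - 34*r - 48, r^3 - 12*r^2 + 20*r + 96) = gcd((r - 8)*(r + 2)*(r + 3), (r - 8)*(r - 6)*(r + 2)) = r^2 - 6*r - 16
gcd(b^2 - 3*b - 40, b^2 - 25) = b + 5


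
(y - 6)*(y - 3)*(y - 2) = y^3 - 11*y^2 + 36*y - 36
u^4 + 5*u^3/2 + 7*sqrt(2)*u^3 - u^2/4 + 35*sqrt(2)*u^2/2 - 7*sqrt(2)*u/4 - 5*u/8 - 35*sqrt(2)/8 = (u - 1/2)*(u + 1/2)*(u + 5/2)*(u + 7*sqrt(2))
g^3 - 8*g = g*(g - 2*sqrt(2))*(g + 2*sqrt(2))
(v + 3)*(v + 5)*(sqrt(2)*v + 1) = sqrt(2)*v^3 + v^2 + 8*sqrt(2)*v^2 + 8*v + 15*sqrt(2)*v + 15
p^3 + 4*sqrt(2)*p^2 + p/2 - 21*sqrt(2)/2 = (p - sqrt(2))*(p + 3*sqrt(2)/2)*(p + 7*sqrt(2)/2)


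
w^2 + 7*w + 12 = (w + 3)*(w + 4)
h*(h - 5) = h^2 - 5*h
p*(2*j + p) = 2*j*p + p^2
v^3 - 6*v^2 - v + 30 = (v - 5)*(v - 3)*(v + 2)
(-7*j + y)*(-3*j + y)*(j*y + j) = 21*j^3*y + 21*j^3 - 10*j^2*y^2 - 10*j^2*y + j*y^3 + j*y^2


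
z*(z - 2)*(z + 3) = z^3 + z^2 - 6*z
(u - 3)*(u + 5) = u^2 + 2*u - 15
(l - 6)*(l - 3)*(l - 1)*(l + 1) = l^4 - 9*l^3 + 17*l^2 + 9*l - 18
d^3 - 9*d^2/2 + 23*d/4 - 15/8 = (d - 5/2)*(d - 3/2)*(d - 1/2)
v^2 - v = v*(v - 1)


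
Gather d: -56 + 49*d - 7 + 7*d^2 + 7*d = 7*d^2 + 56*d - 63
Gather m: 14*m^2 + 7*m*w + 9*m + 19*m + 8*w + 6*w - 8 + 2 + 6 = 14*m^2 + m*(7*w + 28) + 14*w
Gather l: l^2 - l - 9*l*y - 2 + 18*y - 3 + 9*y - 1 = l^2 + l*(-9*y - 1) + 27*y - 6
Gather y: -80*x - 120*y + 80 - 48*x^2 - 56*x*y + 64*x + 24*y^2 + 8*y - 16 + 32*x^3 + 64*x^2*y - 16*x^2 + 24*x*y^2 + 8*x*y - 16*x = 32*x^3 - 64*x^2 - 32*x + y^2*(24*x + 24) + y*(64*x^2 - 48*x - 112) + 64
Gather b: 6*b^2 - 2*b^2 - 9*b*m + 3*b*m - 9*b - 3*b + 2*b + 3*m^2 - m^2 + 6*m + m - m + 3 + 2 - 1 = 4*b^2 + b*(-6*m - 10) + 2*m^2 + 6*m + 4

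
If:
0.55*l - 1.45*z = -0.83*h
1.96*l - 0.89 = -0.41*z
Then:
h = 1.88560363904598*z - 0.300897467420703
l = 0.454081632653061 - 0.209183673469388*z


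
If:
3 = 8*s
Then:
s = 3/8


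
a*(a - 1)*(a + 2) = a^3 + a^2 - 2*a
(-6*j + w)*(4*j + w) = -24*j^2 - 2*j*w + w^2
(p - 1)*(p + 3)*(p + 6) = p^3 + 8*p^2 + 9*p - 18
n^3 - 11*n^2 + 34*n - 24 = (n - 6)*(n - 4)*(n - 1)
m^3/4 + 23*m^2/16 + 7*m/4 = m*(m/4 + 1)*(m + 7/4)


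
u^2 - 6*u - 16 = (u - 8)*(u + 2)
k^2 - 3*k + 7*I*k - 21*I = (k - 3)*(k + 7*I)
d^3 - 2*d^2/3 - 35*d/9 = d*(d - 7/3)*(d + 5/3)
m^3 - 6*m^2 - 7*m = m*(m - 7)*(m + 1)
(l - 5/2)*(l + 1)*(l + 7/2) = l^3 + 2*l^2 - 31*l/4 - 35/4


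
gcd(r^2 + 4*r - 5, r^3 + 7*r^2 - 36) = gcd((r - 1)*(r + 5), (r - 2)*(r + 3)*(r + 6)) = 1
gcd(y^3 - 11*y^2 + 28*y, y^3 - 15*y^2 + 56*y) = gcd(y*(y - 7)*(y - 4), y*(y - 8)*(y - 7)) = y^2 - 7*y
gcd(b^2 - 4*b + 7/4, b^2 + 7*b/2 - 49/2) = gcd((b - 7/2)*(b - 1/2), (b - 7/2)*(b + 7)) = b - 7/2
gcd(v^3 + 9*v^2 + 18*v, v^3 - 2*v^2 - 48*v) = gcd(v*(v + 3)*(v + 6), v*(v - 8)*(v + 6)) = v^2 + 6*v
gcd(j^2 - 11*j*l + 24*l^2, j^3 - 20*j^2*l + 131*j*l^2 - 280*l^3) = j - 8*l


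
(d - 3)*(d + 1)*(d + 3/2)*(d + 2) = d^4 + 3*d^3/2 - 7*d^2 - 33*d/2 - 9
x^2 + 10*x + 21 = (x + 3)*(x + 7)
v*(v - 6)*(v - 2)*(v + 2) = v^4 - 6*v^3 - 4*v^2 + 24*v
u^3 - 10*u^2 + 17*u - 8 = (u - 8)*(u - 1)^2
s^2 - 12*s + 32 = (s - 8)*(s - 4)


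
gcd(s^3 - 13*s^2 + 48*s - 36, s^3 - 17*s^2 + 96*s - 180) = s^2 - 12*s + 36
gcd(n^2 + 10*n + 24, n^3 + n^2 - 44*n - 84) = n + 6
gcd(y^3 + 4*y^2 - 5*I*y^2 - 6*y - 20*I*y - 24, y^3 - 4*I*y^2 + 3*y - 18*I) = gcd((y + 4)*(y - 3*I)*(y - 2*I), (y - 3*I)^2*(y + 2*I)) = y - 3*I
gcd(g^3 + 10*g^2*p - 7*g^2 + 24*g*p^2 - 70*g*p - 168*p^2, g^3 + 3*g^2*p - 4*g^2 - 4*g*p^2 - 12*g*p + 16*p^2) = g + 4*p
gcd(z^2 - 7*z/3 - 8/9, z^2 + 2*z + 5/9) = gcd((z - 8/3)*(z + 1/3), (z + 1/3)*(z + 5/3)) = z + 1/3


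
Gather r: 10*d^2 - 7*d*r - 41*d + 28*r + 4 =10*d^2 - 41*d + r*(28 - 7*d) + 4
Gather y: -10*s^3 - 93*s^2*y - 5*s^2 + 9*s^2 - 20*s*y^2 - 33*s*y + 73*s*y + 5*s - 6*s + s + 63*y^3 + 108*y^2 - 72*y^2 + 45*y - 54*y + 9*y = -10*s^3 + 4*s^2 + 63*y^3 + y^2*(36 - 20*s) + y*(-93*s^2 + 40*s)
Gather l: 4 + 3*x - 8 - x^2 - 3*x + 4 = -x^2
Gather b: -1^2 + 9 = 8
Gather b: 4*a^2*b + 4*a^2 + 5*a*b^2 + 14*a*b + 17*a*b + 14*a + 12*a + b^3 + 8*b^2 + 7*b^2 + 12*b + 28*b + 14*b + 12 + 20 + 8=4*a^2 + 26*a + b^3 + b^2*(5*a + 15) + b*(4*a^2 + 31*a + 54) + 40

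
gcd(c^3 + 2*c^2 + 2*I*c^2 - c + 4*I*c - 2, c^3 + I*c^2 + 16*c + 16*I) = c + I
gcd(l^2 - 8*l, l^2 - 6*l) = l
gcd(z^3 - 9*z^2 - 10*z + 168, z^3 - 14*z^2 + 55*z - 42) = z^2 - 13*z + 42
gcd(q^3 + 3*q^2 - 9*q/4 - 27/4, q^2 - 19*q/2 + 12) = q - 3/2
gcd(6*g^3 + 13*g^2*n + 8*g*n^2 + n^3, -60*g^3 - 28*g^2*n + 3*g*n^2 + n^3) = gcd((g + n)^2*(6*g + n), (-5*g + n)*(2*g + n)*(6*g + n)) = 6*g + n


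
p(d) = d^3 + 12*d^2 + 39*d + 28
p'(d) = 3*d^2 + 24*d + 39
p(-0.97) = 0.55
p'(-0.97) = 18.54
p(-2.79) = -9.12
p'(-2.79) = -4.61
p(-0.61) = 8.45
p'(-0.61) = 25.48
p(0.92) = 74.82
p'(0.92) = 63.62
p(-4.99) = 7.94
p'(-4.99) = -6.06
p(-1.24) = -3.82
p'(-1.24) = 13.85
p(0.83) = 69.21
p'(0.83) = 60.99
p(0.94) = 76.09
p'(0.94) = 64.21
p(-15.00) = -1232.00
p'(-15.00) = 354.00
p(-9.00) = -80.00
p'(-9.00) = 66.00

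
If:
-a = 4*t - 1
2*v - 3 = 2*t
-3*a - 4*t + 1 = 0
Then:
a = 0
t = 1/4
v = 7/4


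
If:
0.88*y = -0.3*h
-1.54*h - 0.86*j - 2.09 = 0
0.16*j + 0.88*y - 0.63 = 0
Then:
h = -1.74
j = 0.68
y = 0.59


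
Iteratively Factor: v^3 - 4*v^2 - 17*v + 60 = (v - 3)*(v^2 - v - 20) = (v - 3)*(v + 4)*(v - 5)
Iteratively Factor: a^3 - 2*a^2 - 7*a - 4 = (a - 4)*(a^2 + 2*a + 1) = (a - 4)*(a + 1)*(a + 1)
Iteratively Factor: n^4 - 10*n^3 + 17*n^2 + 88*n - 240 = (n - 4)*(n^3 - 6*n^2 - 7*n + 60) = (n - 4)^2*(n^2 - 2*n - 15) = (n - 5)*(n - 4)^2*(n + 3)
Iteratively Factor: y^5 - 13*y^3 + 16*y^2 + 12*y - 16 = (y + 4)*(y^4 - 4*y^3 + 3*y^2 + 4*y - 4) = (y - 2)*(y + 4)*(y^3 - 2*y^2 - y + 2) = (y - 2)^2*(y + 4)*(y^2 - 1) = (y - 2)^2*(y - 1)*(y + 4)*(y + 1)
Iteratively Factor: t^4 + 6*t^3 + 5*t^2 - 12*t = (t)*(t^3 + 6*t^2 + 5*t - 12) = t*(t + 3)*(t^2 + 3*t - 4) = t*(t + 3)*(t + 4)*(t - 1)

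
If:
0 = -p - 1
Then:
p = -1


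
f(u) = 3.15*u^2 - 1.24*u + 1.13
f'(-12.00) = -76.84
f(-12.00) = 469.61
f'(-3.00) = -20.14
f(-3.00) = 33.20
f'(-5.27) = -34.44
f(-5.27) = 95.15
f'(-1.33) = -9.62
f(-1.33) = 8.35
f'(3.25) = 19.24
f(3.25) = 30.37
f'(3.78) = 22.57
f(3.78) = 41.45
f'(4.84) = 29.25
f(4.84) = 68.92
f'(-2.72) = -18.38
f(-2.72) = 27.81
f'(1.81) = 10.16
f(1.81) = 9.21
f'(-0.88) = -6.78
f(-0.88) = 4.66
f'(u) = 6.3*u - 1.24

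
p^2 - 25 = (p - 5)*(p + 5)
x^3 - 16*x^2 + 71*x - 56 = (x - 8)*(x - 7)*(x - 1)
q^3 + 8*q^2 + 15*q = q*(q + 3)*(q + 5)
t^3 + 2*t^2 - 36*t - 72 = (t - 6)*(t + 2)*(t + 6)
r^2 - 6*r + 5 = (r - 5)*(r - 1)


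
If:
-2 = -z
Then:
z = 2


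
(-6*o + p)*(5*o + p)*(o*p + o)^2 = -30*o^4*p^2 - 60*o^4*p - 30*o^4 - o^3*p^3 - 2*o^3*p^2 - o^3*p + o^2*p^4 + 2*o^2*p^3 + o^2*p^2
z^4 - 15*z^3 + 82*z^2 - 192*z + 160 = (z - 5)*(z - 4)^2*(z - 2)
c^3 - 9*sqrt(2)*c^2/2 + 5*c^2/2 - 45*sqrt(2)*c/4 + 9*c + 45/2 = (c + 5/2)*(c - 3*sqrt(2))*(c - 3*sqrt(2)/2)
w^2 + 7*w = w*(w + 7)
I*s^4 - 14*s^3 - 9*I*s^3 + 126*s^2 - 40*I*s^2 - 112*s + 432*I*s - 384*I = (s - 8)*(s + 6*I)*(s + 8*I)*(I*s - I)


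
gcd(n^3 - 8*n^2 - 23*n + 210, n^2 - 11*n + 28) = n - 7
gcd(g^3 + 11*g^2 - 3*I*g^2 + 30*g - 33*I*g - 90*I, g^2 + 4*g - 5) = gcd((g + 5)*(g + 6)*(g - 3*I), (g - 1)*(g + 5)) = g + 5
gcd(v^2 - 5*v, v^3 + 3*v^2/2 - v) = v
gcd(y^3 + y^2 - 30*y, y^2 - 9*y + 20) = y - 5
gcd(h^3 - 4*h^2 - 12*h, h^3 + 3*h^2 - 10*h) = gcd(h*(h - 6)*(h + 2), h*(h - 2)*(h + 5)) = h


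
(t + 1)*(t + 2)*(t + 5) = t^3 + 8*t^2 + 17*t + 10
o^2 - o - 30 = (o - 6)*(o + 5)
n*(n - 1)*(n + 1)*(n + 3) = n^4 + 3*n^3 - n^2 - 3*n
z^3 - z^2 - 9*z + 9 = (z - 3)*(z - 1)*(z + 3)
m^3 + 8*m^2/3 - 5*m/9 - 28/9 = (m - 1)*(m + 4/3)*(m + 7/3)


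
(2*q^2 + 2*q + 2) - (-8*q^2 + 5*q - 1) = 10*q^2 - 3*q + 3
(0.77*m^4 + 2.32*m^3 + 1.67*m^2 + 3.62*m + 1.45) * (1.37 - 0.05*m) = -0.0385*m^5 + 0.9389*m^4 + 3.0949*m^3 + 2.1069*m^2 + 4.8869*m + 1.9865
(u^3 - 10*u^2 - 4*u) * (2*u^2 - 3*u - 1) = 2*u^5 - 23*u^4 + 21*u^3 + 22*u^2 + 4*u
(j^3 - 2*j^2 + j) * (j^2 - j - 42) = j^5 - 3*j^4 - 39*j^3 + 83*j^2 - 42*j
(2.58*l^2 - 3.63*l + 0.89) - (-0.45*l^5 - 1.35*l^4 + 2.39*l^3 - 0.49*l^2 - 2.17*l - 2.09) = 0.45*l^5 + 1.35*l^4 - 2.39*l^3 + 3.07*l^2 - 1.46*l + 2.98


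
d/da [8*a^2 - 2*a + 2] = 16*a - 2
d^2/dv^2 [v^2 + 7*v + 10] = 2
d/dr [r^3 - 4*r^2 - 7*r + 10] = 3*r^2 - 8*r - 7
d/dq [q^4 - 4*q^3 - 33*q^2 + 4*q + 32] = 4*q^3 - 12*q^2 - 66*q + 4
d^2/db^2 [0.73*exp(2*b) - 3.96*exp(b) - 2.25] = (2.92*exp(b) - 3.96)*exp(b)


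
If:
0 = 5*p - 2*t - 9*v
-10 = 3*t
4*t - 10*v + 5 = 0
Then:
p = -17/6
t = -10/3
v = -5/6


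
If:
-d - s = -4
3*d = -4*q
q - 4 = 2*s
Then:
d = 48/5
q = -36/5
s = -28/5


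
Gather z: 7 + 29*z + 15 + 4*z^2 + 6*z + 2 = 4*z^2 + 35*z + 24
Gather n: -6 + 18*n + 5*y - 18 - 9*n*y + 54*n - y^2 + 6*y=n*(72 - 9*y) - y^2 + 11*y - 24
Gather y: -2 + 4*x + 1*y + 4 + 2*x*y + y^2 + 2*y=4*x + y^2 + y*(2*x + 3) + 2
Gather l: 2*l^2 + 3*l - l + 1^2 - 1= 2*l^2 + 2*l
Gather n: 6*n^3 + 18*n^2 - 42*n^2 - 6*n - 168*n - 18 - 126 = 6*n^3 - 24*n^2 - 174*n - 144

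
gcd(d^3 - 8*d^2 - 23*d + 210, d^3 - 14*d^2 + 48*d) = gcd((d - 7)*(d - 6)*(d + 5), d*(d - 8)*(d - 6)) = d - 6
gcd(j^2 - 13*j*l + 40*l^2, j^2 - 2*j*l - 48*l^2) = j - 8*l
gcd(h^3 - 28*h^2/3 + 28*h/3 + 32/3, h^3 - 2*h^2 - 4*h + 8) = h - 2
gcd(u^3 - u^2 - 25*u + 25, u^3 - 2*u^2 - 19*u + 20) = u^2 - 6*u + 5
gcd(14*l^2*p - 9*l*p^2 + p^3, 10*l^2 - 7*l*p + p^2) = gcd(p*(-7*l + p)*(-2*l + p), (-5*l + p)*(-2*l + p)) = -2*l + p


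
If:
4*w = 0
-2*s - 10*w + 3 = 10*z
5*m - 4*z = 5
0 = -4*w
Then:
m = 4*z/5 + 1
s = 3/2 - 5*z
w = 0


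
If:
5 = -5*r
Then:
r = -1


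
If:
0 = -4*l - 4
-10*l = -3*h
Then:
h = -10/3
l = -1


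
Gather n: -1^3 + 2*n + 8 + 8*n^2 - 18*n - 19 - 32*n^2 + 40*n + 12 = -24*n^2 + 24*n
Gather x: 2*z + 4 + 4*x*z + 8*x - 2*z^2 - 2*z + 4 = x*(4*z + 8) - 2*z^2 + 8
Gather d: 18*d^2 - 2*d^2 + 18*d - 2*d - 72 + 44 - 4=16*d^2 + 16*d - 32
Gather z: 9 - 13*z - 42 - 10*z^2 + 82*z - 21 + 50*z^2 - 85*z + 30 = 40*z^2 - 16*z - 24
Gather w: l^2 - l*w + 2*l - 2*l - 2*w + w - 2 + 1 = l^2 + w*(-l - 1) - 1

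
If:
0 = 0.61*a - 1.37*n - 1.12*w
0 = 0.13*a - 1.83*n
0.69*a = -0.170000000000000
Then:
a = -0.25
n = -0.02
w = -0.11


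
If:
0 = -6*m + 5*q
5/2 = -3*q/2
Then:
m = -25/18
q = -5/3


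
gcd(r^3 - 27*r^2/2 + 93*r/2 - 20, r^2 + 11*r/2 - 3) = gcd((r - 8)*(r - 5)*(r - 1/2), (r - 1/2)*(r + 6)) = r - 1/2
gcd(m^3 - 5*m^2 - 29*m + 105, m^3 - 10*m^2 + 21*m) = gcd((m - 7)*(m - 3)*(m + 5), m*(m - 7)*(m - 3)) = m^2 - 10*m + 21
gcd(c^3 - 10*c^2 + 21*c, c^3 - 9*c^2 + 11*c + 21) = c^2 - 10*c + 21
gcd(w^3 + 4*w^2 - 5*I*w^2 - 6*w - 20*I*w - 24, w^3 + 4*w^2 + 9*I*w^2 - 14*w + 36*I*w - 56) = w + 4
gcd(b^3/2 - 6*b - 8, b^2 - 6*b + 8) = b - 4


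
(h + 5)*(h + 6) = h^2 + 11*h + 30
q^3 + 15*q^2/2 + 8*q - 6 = (q - 1/2)*(q + 2)*(q + 6)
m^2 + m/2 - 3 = (m - 3/2)*(m + 2)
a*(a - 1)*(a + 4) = a^3 + 3*a^2 - 4*a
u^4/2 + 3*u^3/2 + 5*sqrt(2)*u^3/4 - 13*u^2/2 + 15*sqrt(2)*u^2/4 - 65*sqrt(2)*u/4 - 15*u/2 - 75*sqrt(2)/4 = (u/2 + 1/2)*(u - 3)*(u + 5)*(u + 5*sqrt(2)/2)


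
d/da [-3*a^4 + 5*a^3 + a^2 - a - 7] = -12*a^3 + 15*a^2 + 2*a - 1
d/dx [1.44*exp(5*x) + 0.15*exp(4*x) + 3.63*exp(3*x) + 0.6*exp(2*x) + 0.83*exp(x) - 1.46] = (7.2*exp(4*x) + 0.6*exp(3*x) + 10.89*exp(2*x) + 1.2*exp(x) + 0.83)*exp(x)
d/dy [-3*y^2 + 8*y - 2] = 8 - 6*y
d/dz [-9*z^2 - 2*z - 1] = -18*z - 2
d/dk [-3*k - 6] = -3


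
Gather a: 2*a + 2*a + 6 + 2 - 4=4*a + 4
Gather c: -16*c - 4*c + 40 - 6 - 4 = 30 - 20*c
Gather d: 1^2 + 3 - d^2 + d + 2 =-d^2 + d + 6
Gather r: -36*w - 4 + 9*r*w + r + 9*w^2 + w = r*(9*w + 1) + 9*w^2 - 35*w - 4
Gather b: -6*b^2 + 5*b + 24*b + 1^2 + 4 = -6*b^2 + 29*b + 5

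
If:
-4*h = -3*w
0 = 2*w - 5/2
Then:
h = 15/16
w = 5/4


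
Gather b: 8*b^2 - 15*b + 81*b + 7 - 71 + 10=8*b^2 + 66*b - 54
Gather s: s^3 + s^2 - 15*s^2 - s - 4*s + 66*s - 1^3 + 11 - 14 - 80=s^3 - 14*s^2 + 61*s - 84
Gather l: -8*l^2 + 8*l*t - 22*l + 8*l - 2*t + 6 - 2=-8*l^2 + l*(8*t - 14) - 2*t + 4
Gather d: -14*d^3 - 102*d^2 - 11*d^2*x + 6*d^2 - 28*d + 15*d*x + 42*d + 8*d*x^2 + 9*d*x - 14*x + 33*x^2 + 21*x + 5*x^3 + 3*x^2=-14*d^3 + d^2*(-11*x - 96) + d*(8*x^2 + 24*x + 14) + 5*x^3 + 36*x^2 + 7*x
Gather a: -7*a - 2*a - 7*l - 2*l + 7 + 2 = -9*a - 9*l + 9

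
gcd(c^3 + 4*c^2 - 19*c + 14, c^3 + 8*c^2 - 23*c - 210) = c + 7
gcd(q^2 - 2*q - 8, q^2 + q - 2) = q + 2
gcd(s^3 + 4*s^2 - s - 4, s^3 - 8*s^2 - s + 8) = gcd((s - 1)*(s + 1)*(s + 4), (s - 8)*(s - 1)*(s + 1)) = s^2 - 1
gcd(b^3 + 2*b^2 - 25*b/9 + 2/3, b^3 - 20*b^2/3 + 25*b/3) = 1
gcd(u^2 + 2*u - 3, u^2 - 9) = u + 3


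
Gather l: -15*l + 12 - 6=6 - 15*l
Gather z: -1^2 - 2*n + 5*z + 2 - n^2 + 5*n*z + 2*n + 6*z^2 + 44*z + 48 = -n^2 + 6*z^2 + z*(5*n + 49) + 49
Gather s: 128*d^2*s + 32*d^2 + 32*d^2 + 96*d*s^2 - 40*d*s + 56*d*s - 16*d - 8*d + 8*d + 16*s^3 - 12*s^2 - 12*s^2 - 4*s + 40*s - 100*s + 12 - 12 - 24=64*d^2 - 16*d + 16*s^3 + s^2*(96*d - 24) + s*(128*d^2 + 16*d - 64) - 24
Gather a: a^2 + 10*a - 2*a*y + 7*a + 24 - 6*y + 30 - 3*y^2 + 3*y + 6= a^2 + a*(17 - 2*y) - 3*y^2 - 3*y + 60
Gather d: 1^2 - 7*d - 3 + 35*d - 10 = 28*d - 12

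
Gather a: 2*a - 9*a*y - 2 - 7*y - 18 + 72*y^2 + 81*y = a*(2 - 9*y) + 72*y^2 + 74*y - 20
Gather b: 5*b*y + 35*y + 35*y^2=5*b*y + 35*y^2 + 35*y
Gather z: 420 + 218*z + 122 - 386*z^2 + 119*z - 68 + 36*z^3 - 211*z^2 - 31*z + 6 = 36*z^3 - 597*z^2 + 306*z + 480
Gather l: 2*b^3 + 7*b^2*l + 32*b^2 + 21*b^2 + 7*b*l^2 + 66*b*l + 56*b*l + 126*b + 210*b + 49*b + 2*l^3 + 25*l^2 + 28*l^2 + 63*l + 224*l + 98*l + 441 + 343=2*b^3 + 53*b^2 + 385*b + 2*l^3 + l^2*(7*b + 53) + l*(7*b^2 + 122*b + 385) + 784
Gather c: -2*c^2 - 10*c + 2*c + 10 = -2*c^2 - 8*c + 10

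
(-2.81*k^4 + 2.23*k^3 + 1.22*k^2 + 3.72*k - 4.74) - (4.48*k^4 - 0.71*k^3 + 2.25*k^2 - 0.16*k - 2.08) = -7.29*k^4 + 2.94*k^3 - 1.03*k^2 + 3.88*k - 2.66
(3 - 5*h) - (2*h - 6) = 9 - 7*h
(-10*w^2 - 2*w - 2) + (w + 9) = -10*w^2 - w + 7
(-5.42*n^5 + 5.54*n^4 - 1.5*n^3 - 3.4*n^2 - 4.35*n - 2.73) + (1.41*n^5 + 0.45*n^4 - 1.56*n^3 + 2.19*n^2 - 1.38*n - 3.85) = -4.01*n^5 + 5.99*n^4 - 3.06*n^3 - 1.21*n^2 - 5.73*n - 6.58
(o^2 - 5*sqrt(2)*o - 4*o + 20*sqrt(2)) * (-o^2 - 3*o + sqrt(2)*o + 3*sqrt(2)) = -o^4 + o^3 + 6*sqrt(2)*o^3 - 6*sqrt(2)*o^2 + 2*o^2 - 72*sqrt(2)*o + 10*o + 120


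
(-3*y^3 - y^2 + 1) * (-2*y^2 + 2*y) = 6*y^5 - 4*y^4 - 2*y^3 - 2*y^2 + 2*y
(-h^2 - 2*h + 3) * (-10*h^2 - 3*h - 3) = 10*h^4 + 23*h^3 - 21*h^2 - 3*h - 9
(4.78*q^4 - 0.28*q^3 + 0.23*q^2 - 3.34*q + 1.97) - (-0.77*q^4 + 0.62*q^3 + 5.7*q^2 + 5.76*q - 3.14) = 5.55*q^4 - 0.9*q^3 - 5.47*q^2 - 9.1*q + 5.11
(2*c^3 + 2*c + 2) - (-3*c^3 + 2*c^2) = 5*c^3 - 2*c^2 + 2*c + 2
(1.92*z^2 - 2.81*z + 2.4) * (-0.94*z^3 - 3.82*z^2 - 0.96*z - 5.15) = -1.8048*z^5 - 4.693*z^4 + 6.635*z^3 - 16.3584*z^2 + 12.1675*z - 12.36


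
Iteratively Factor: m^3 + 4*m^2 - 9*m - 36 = (m - 3)*(m^2 + 7*m + 12) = (m - 3)*(m + 3)*(m + 4)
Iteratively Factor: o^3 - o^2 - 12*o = (o + 3)*(o^2 - 4*o) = (o - 4)*(o + 3)*(o)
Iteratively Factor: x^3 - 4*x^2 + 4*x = (x - 2)*(x^2 - 2*x) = (x - 2)^2*(x)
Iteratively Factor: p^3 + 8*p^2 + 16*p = (p + 4)*(p^2 + 4*p) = p*(p + 4)*(p + 4)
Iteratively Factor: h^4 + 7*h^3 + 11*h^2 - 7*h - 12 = (h + 4)*(h^3 + 3*h^2 - h - 3) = (h + 1)*(h + 4)*(h^2 + 2*h - 3) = (h - 1)*(h + 1)*(h + 4)*(h + 3)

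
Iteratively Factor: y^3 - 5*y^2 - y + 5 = (y - 1)*(y^2 - 4*y - 5) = (y - 5)*(y - 1)*(y + 1)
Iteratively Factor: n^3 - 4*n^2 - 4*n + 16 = (n + 2)*(n^2 - 6*n + 8) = (n - 4)*(n + 2)*(n - 2)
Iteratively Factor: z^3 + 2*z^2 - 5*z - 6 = (z + 1)*(z^2 + z - 6) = (z + 1)*(z + 3)*(z - 2)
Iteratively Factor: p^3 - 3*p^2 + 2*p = (p - 1)*(p^2 - 2*p) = p*(p - 1)*(p - 2)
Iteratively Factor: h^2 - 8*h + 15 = (h - 3)*(h - 5)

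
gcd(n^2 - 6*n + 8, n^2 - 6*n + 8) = n^2 - 6*n + 8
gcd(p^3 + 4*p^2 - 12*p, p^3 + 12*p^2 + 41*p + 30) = p + 6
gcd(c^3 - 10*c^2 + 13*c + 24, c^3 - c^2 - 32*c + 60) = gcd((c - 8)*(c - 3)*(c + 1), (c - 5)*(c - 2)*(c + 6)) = 1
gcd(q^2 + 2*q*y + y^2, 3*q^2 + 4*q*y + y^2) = q + y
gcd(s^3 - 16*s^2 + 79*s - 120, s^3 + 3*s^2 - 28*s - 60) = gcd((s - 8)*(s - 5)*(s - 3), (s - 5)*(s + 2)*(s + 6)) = s - 5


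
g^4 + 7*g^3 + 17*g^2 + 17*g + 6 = (g + 1)^2*(g + 2)*(g + 3)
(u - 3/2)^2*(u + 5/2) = u^3 - u^2/2 - 21*u/4 + 45/8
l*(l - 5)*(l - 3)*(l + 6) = l^4 - 2*l^3 - 33*l^2 + 90*l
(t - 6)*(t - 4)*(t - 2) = t^3 - 12*t^2 + 44*t - 48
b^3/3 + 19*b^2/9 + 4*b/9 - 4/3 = (b/3 + 1/3)*(b - 2/3)*(b + 6)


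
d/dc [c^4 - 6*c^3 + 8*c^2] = 2*c*(2*c^2 - 9*c + 8)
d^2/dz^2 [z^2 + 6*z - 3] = 2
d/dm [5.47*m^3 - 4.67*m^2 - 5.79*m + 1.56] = 16.41*m^2 - 9.34*m - 5.79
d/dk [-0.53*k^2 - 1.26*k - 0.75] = -1.06*k - 1.26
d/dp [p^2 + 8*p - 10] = 2*p + 8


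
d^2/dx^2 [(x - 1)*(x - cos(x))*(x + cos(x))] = 2*x*cos(2*x) + 6*x - 2*sqrt(2)*cos(2*x + pi/4) - 2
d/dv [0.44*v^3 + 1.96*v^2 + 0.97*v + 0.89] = 1.32*v^2 + 3.92*v + 0.97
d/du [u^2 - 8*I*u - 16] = 2*u - 8*I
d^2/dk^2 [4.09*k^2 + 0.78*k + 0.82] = 8.18000000000000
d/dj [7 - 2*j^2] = -4*j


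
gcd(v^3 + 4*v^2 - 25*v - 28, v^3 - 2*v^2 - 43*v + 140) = v^2 + 3*v - 28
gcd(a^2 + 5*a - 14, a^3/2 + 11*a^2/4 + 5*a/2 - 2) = 1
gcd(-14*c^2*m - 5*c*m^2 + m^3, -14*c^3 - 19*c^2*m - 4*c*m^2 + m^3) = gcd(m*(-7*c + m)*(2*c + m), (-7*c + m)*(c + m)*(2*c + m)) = 14*c^2 + 5*c*m - m^2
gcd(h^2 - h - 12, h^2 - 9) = h + 3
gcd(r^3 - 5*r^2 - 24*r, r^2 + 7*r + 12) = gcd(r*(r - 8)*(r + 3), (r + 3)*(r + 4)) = r + 3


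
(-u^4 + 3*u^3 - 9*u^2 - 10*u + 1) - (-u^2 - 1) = -u^4 + 3*u^3 - 8*u^2 - 10*u + 2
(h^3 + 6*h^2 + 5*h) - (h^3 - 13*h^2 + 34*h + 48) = 19*h^2 - 29*h - 48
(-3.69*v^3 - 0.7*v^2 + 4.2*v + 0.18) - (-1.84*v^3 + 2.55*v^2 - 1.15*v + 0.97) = -1.85*v^3 - 3.25*v^2 + 5.35*v - 0.79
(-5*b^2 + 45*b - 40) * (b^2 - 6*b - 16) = -5*b^4 + 75*b^3 - 230*b^2 - 480*b + 640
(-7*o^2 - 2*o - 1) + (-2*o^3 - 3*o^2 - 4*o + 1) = -2*o^3 - 10*o^2 - 6*o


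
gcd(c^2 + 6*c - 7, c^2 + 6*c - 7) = c^2 + 6*c - 7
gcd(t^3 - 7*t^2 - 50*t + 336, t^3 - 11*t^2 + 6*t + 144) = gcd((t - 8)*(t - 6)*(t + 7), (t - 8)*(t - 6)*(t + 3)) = t^2 - 14*t + 48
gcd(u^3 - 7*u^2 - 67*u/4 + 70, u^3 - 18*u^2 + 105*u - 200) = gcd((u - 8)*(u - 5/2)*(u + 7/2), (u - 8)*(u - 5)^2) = u - 8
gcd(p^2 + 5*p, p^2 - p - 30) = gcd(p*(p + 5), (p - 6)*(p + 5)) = p + 5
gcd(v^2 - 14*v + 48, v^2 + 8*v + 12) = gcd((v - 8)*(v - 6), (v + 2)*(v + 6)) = 1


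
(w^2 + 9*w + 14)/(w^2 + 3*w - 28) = (w + 2)/(w - 4)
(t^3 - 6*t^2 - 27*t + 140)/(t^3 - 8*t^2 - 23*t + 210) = (t - 4)/(t - 6)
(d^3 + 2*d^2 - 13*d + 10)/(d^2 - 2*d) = d + 4 - 5/d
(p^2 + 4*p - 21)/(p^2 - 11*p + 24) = (p + 7)/(p - 8)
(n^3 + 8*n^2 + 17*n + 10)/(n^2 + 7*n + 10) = n + 1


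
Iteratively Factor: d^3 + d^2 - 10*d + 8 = (d + 4)*(d^2 - 3*d + 2) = (d - 1)*(d + 4)*(d - 2)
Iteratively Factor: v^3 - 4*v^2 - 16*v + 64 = (v + 4)*(v^2 - 8*v + 16) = (v - 4)*(v + 4)*(v - 4)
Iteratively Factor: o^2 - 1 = (o + 1)*(o - 1)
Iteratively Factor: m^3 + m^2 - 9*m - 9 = (m + 1)*(m^2 - 9) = (m + 1)*(m + 3)*(m - 3)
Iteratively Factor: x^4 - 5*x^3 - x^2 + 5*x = (x)*(x^3 - 5*x^2 - x + 5) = x*(x - 5)*(x^2 - 1) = x*(x - 5)*(x + 1)*(x - 1)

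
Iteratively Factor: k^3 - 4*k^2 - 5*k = (k - 5)*(k^2 + k) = (k - 5)*(k + 1)*(k)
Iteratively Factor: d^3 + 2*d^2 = (d + 2)*(d^2) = d*(d + 2)*(d)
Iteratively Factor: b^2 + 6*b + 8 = (b + 4)*(b + 2)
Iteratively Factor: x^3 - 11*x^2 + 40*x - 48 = (x - 4)*(x^2 - 7*x + 12) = (x - 4)*(x - 3)*(x - 4)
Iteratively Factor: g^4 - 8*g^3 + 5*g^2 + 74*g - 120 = (g - 5)*(g^3 - 3*g^2 - 10*g + 24) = (g - 5)*(g - 2)*(g^2 - g - 12) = (g - 5)*(g - 2)*(g + 3)*(g - 4)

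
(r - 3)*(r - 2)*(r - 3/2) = r^3 - 13*r^2/2 + 27*r/2 - 9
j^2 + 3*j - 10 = (j - 2)*(j + 5)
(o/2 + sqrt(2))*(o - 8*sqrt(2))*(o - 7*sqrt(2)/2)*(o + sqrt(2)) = o^4/2 - 17*sqrt(2)*o^3/4 - 9*o^2/2 + 61*sqrt(2)*o + 112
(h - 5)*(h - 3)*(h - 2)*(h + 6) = h^4 - 4*h^3 - 29*h^2 + 156*h - 180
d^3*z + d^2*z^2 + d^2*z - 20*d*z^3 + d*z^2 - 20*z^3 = (d - 4*z)*(d + 5*z)*(d*z + z)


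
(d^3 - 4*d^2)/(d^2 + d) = d*(d - 4)/(d + 1)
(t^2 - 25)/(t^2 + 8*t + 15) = (t - 5)/(t + 3)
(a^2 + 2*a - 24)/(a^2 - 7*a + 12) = (a + 6)/(a - 3)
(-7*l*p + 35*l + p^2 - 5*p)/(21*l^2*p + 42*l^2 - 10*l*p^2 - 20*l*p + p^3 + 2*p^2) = (p - 5)/(-3*l*p - 6*l + p^2 + 2*p)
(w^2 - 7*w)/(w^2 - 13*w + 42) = w/(w - 6)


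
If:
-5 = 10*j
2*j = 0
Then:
No Solution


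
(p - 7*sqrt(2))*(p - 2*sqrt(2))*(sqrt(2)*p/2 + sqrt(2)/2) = sqrt(2)*p^3/2 - 9*p^2 + sqrt(2)*p^2/2 - 9*p + 14*sqrt(2)*p + 14*sqrt(2)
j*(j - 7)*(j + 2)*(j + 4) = j^4 - j^3 - 34*j^2 - 56*j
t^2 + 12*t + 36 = (t + 6)^2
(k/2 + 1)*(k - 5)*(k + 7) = k^3/2 + 2*k^2 - 31*k/2 - 35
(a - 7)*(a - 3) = a^2 - 10*a + 21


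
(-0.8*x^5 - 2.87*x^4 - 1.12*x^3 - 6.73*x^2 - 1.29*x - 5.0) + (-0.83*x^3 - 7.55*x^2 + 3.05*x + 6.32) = -0.8*x^5 - 2.87*x^4 - 1.95*x^3 - 14.28*x^2 + 1.76*x + 1.32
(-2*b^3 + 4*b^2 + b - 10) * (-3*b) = 6*b^4 - 12*b^3 - 3*b^2 + 30*b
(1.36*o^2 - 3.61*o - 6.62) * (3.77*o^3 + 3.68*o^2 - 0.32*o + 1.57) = 5.1272*o^5 - 8.6049*o^4 - 38.6774*o^3 - 21.0712*o^2 - 3.5493*o - 10.3934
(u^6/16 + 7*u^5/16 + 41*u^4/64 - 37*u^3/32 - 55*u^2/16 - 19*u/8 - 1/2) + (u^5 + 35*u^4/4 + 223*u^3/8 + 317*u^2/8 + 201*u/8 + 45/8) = u^6/16 + 23*u^5/16 + 601*u^4/64 + 855*u^3/32 + 579*u^2/16 + 91*u/4 + 41/8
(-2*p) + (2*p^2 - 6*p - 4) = 2*p^2 - 8*p - 4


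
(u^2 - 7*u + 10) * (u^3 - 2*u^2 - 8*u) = u^5 - 9*u^4 + 16*u^3 + 36*u^2 - 80*u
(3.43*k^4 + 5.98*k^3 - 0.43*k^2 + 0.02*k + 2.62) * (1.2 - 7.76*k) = -26.6168*k^5 - 42.2888*k^4 + 10.5128*k^3 - 0.6712*k^2 - 20.3072*k + 3.144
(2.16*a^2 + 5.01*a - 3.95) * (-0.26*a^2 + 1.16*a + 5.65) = -0.5616*a^4 + 1.203*a^3 + 19.0426*a^2 + 23.7245*a - 22.3175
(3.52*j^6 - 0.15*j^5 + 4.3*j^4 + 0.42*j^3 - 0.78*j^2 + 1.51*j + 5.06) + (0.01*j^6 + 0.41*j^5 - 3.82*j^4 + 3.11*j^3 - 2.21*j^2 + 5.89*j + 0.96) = 3.53*j^6 + 0.26*j^5 + 0.48*j^4 + 3.53*j^3 - 2.99*j^2 + 7.4*j + 6.02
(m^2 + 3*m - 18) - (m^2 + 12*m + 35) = -9*m - 53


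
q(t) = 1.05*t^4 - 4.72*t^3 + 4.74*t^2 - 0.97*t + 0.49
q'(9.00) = 1999.19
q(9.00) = 3823.87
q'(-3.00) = -270.25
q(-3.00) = 258.55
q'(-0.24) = -4.12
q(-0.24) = 1.06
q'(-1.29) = -45.78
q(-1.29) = 22.67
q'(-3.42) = -367.02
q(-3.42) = 391.70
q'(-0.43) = -8.00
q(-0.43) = 2.19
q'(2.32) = -2.75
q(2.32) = -4.77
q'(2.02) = -4.98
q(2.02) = -3.55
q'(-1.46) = -58.07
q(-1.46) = 31.47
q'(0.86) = -0.62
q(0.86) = 0.73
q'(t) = 4.2*t^3 - 14.16*t^2 + 9.48*t - 0.97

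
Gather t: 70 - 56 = 14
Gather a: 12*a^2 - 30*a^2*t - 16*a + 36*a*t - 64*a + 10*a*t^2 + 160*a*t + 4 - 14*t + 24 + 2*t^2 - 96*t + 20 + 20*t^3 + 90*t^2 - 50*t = a^2*(12 - 30*t) + a*(10*t^2 + 196*t - 80) + 20*t^3 + 92*t^2 - 160*t + 48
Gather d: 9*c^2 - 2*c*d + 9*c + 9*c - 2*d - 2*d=9*c^2 + 18*c + d*(-2*c - 4)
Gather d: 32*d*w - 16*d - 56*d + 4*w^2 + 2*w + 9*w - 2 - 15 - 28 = d*(32*w - 72) + 4*w^2 + 11*w - 45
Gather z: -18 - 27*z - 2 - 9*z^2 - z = -9*z^2 - 28*z - 20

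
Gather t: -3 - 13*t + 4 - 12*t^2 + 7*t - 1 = -12*t^2 - 6*t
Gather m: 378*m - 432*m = -54*m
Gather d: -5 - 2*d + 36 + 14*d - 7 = 12*d + 24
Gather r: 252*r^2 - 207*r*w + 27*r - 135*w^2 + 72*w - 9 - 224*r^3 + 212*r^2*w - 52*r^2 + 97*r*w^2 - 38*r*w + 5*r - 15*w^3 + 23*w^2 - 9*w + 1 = -224*r^3 + r^2*(212*w + 200) + r*(97*w^2 - 245*w + 32) - 15*w^3 - 112*w^2 + 63*w - 8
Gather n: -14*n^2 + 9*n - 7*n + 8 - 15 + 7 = -14*n^2 + 2*n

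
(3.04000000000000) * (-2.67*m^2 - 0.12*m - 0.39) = -8.1168*m^2 - 0.3648*m - 1.1856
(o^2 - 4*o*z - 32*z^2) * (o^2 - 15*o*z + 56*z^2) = o^4 - 19*o^3*z + 84*o^2*z^2 + 256*o*z^3 - 1792*z^4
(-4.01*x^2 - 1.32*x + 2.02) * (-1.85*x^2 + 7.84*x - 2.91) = 7.4185*x^4 - 28.9964*x^3 - 2.4167*x^2 + 19.678*x - 5.8782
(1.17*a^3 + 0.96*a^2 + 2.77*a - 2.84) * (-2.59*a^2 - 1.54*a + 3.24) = -3.0303*a^5 - 4.2882*a^4 - 4.8619*a^3 + 6.2002*a^2 + 13.3484*a - 9.2016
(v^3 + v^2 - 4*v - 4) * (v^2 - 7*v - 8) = v^5 - 6*v^4 - 19*v^3 + 16*v^2 + 60*v + 32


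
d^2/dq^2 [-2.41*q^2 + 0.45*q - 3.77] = -4.82000000000000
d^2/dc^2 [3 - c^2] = -2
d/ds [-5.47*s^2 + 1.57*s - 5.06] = 1.57 - 10.94*s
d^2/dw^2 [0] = 0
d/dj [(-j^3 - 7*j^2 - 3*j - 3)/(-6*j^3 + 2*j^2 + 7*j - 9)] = 2*(-22*j^4 - 25*j^3 - 35*j^2 + 69*j + 24)/(36*j^6 - 24*j^5 - 80*j^4 + 136*j^3 + 13*j^2 - 126*j + 81)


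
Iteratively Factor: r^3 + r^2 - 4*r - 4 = (r - 2)*(r^2 + 3*r + 2) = (r - 2)*(r + 2)*(r + 1)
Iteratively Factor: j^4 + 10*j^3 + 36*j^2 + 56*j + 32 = (j + 2)*(j^3 + 8*j^2 + 20*j + 16) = (j + 2)^2*(j^2 + 6*j + 8) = (j + 2)^3*(j + 4)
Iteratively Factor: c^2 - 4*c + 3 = (c - 3)*(c - 1)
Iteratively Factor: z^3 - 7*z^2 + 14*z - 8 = (z - 1)*(z^2 - 6*z + 8) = (z - 4)*(z - 1)*(z - 2)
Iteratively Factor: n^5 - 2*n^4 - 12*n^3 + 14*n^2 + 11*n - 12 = (n + 1)*(n^4 - 3*n^3 - 9*n^2 + 23*n - 12) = (n + 1)*(n + 3)*(n^3 - 6*n^2 + 9*n - 4) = (n - 1)*(n + 1)*(n + 3)*(n^2 - 5*n + 4) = (n - 1)^2*(n + 1)*(n + 3)*(n - 4)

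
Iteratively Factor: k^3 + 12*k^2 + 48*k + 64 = (k + 4)*(k^2 + 8*k + 16) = (k + 4)^2*(k + 4)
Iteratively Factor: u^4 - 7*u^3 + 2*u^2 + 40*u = (u)*(u^3 - 7*u^2 + 2*u + 40) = u*(u - 4)*(u^2 - 3*u - 10) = u*(u - 5)*(u - 4)*(u + 2)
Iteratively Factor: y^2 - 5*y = (y - 5)*(y)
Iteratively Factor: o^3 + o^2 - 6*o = (o)*(o^2 + o - 6) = o*(o + 3)*(o - 2)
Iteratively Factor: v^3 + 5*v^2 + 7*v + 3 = (v + 1)*(v^2 + 4*v + 3) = (v + 1)*(v + 3)*(v + 1)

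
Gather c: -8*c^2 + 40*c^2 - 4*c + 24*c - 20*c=32*c^2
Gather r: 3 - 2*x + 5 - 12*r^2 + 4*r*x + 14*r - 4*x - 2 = -12*r^2 + r*(4*x + 14) - 6*x + 6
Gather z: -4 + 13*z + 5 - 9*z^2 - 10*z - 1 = -9*z^2 + 3*z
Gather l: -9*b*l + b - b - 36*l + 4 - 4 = l*(-9*b - 36)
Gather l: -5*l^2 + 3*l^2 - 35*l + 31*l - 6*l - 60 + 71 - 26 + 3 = -2*l^2 - 10*l - 12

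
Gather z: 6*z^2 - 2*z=6*z^2 - 2*z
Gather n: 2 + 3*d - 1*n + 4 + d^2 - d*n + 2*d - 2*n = d^2 + 5*d + n*(-d - 3) + 6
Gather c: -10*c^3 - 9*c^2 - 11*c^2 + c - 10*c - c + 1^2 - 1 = -10*c^3 - 20*c^2 - 10*c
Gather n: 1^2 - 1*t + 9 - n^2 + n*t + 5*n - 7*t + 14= -n^2 + n*(t + 5) - 8*t + 24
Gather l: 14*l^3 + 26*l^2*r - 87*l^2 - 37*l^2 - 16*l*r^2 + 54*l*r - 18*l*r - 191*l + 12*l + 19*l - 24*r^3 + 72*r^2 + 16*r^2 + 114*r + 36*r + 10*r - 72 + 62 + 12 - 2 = 14*l^3 + l^2*(26*r - 124) + l*(-16*r^2 + 36*r - 160) - 24*r^3 + 88*r^2 + 160*r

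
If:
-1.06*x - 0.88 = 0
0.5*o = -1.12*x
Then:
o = 1.86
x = -0.83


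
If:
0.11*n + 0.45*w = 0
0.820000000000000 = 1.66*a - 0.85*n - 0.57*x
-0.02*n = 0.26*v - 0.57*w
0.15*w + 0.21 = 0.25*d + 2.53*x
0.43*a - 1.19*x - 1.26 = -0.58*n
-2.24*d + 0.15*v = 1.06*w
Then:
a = 1.22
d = 0.10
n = 1.38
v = -0.84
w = -0.34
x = 0.05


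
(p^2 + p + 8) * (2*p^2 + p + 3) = 2*p^4 + 3*p^3 + 20*p^2 + 11*p + 24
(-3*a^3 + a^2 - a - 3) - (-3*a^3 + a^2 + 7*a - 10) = 7 - 8*a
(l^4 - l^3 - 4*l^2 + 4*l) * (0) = 0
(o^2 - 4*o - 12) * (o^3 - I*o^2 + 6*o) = o^5 - 4*o^4 - I*o^4 - 6*o^3 + 4*I*o^3 - 24*o^2 + 12*I*o^2 - 72*o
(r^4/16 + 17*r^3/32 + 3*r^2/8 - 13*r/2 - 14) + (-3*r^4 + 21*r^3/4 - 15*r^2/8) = -47*r^4/16 + 185*r^3/32 - 3*r^2/2 - 13*r/2 - 14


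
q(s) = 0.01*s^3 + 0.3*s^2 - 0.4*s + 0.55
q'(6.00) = 4.28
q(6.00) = 11.11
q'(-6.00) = -2.92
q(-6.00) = 11.59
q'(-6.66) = -3.07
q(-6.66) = 13.57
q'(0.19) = -0.28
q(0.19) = 0.48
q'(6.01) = 4.29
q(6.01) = 11.15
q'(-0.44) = -0.66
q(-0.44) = 0.78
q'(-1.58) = -1.27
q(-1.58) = 1.89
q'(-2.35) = -1.64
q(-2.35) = 3.02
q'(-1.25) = -1.10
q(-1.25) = 1.50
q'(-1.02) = -0.98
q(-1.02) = 1.26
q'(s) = 0.03*s^2 + 0.6*s - 0.4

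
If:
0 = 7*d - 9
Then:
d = 9/7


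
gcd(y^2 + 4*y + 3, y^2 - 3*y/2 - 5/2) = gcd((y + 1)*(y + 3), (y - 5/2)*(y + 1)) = y + 1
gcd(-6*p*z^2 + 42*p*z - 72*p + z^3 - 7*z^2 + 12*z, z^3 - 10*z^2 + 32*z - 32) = z - 4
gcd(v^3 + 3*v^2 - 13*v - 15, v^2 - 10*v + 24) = 1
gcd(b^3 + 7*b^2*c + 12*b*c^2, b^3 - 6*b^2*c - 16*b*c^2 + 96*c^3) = b + 4*c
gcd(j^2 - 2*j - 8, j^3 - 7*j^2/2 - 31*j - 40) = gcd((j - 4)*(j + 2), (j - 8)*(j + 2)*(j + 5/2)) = j + 2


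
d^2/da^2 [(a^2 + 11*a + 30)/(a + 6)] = 0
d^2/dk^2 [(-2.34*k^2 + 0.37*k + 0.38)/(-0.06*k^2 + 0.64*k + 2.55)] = (0.177048*k^3 + 2.139912*k^2 - 0.252108*k + 31.211804)/(0.000216*k^6 - 0.006912*k^5 + 0.046188*k^4 + 0.325376*k^3 - 1.96299*k^2 - 12.4848*k - 16.581375)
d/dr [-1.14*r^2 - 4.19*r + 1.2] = -2.28*r - 4.19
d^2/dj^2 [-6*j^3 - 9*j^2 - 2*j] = -36*j - 18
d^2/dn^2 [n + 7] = 0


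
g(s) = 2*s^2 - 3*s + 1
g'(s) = 4*s - 3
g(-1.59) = 10.83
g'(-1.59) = -9.36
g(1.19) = 0.26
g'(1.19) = 1.76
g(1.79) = 2.04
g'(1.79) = 4.16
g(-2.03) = 15.33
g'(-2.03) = -11.12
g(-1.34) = 8.61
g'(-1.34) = -8.36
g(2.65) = 7.10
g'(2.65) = 7.60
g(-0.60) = 3.52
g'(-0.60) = -5.40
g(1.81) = 2.12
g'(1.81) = 4.24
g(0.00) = 1.00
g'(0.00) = -3.00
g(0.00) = 1.00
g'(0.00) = -3.00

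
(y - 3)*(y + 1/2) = y^2 - 5*y/2 - 3/2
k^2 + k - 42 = (k - 6)*(k + 7)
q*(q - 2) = q^2 - 2*q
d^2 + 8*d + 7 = (d + 1)*(d + 7)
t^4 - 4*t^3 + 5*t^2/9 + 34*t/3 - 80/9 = (t - 8/3)*(t - 2)*(t - 1)*(t + 5/3)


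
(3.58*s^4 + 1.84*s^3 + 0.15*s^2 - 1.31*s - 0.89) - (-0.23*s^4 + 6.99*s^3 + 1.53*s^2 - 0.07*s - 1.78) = 3.81*s^4 - 5.15*s^3 - 1.38*s^2 - 1.24*s + 0.89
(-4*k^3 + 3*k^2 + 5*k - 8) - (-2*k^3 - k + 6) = -2*k^3 + 3*k^2 + 6*k - 14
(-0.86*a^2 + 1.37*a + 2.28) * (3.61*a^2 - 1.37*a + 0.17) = -3.1046*a^4 + 6.1239*a^3 + 6.2077*a^2 - 2.8907*a + 0.3876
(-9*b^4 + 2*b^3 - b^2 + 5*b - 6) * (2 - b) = 9*b^5 - 20*b^4 + 5*b^3 - 7*b^2 + 16*b - 12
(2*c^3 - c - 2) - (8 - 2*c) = 2*c^3 + c - 10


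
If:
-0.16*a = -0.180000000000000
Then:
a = 1.12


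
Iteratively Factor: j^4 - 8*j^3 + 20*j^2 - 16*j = (j - 2)*(j^3 - 6*j^2 + 8*j) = (j - 2)^2*(j^2 - 4*j) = j*(j - 2)^2*(j - 4)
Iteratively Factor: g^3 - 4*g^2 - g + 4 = (g + 1)*(g^2 - 5*g + 4) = (g - 4)*(g + 1)*(g - 1)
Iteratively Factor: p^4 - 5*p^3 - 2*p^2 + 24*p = (p - 3)*(p^3 - 2*p^2 - 8*p) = (p - 4)*(p - 3)*(p^2 + 2*p) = (p - 4)*(p - 3)*(p + 2)*(p)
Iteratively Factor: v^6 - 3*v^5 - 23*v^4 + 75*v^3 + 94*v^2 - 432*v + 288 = (v - 2)*(v^5 - v^4 - 25*v^3 + 25*v^2 + 144*v - 144) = (v - 4)*(v - 2)*(v^4 + 3*v^3 - 13*v^2 - 27*v + 36) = (v - 4)*(v - 2)*(v - 1)*(v^3 + 4*v^2 - 9*v - 36) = (v - 4)*(v - 2)*(v - 1)*(v + 3)*(v^2 + v - 12) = (v - 4)*(v - 2)*(v - 1)*(v + 3)*(v + 4)*(v - 3)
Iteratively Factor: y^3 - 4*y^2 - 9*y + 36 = (y + 3)*(y^2 - 7*y + 12) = (y - 4)*(y + 3)*(y - 3)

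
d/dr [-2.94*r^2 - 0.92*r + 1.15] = -5.88*r - 0.92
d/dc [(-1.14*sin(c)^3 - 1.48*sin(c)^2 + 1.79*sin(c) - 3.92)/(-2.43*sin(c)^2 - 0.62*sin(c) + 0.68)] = (2.7702*sin(c)^4 + 1.4136*sin(c)^3 + 2.9417*sin(c)^2 - 21.064*sin(c) - 1.2132)*cos(c)/(5.9049*sin(c)^4 + 3.0132*sin(c)^3 - 2.9204*sin(c)^2 - 0.8432*sin(c) + 0.4624)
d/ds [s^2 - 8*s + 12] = 2*s - 8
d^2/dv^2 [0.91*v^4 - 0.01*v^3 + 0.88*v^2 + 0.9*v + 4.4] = 10.92*v^2 - 0.06*v + 1.76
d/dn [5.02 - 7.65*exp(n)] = -7.65*exp(n)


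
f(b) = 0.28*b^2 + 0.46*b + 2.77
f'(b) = 0.56*b + 0.46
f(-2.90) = 3.79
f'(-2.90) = -1.16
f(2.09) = 4.95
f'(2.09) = 1.63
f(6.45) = 17.39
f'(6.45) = 4.07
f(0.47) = 3.05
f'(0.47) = 0.72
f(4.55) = 10.66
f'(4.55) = 3.01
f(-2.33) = 3.22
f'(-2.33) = -0.84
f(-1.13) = 2.61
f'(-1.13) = -0.17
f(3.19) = 7.09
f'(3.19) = 2.25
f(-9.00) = 21.31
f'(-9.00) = -4.58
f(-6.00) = 10.09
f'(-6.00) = -2.90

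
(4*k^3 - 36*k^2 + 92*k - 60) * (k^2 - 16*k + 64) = 4*k^5 - 100*k^4 + 924*k^3 - 3836*k^2 + 6848*k - 3840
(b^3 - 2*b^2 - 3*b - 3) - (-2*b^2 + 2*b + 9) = b^3 - 5*b - 12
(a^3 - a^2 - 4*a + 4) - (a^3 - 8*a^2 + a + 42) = 7*a^2 - 5*a - 38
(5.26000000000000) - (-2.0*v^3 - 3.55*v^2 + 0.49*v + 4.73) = 2.0*v^3 + 3.55*v^2 - 0.49*v + 0.529999999999999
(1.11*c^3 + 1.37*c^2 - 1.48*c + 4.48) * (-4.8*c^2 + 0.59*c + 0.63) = -5.328*c^5 - 5.9211*c^4 + 8.6116*c^3 - 21.5141*c^2 + 1.7108*c + 2.8224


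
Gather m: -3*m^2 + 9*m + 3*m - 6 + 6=-3*m^2 + 12*m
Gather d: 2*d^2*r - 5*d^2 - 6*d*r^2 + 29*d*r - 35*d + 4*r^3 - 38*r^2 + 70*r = d^2*(2*r - 5) + d*(-6*r^2 + 29*r - 35) + 4*r^3 - 38*r^2 + 70*r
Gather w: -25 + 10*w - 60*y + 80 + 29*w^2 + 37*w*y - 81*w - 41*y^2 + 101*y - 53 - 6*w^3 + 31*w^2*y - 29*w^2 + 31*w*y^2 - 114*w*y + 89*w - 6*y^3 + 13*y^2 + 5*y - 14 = -6*w^3 + 31*w^2*y + w*(31*y^2 - 77*y + 18) - 6*y^3 - 28*y^2 + 46*y - 12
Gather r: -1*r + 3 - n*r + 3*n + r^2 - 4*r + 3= 3*n + r^2 + r*(-n - 5) + 6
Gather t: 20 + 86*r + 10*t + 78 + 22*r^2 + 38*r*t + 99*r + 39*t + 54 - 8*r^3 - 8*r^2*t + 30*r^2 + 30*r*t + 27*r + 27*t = -8*r^3 + 52*r^2 + 212*r + t*(-8*r^2 + 68*r + 76) + 152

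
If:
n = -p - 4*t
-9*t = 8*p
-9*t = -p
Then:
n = 0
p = 0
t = 0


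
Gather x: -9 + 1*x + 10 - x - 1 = 0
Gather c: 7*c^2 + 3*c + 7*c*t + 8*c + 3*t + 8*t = 7*c^2 + c*(7*t + 11) + 11*t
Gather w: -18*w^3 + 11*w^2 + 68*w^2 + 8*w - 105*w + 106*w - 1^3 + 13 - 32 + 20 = -18*w^3 + 79*w^2 + 9*w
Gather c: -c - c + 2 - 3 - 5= -2*c - 6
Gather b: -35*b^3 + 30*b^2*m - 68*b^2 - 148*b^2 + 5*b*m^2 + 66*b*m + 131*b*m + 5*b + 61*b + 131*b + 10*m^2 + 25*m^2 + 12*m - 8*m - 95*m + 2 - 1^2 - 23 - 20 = -35*b^3 + b^2*(30*m - 216) + b*(5*m^2 + 197*m + 197) + 35*m^2 - 91*m - 42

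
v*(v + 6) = v^2 + 6*v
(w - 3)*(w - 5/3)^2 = w^3 - 19*w^2/3 + 115*w/9 - 25/3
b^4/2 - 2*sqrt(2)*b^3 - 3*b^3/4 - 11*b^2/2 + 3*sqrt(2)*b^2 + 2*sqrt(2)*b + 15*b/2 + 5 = (b/2 + sqrt(2)/2)*(b - 2)*(b + 1/2)*(b - 5*sqrt(2))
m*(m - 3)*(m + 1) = m^3 - 2*m^2 - 3*m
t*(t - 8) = t^2 - 8*t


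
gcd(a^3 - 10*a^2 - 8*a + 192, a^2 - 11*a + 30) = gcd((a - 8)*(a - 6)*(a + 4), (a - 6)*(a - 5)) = a - 6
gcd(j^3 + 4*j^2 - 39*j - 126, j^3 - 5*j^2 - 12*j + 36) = j^2 - 3*j - 18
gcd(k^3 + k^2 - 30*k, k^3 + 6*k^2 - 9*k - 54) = k + 6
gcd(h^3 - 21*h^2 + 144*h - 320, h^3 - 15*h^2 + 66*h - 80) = h^2 - 13*h + 40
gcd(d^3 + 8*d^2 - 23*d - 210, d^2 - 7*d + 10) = d - 5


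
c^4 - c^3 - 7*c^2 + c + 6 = (c - 3)*(c - 1)*(c + 1)*(c + 2)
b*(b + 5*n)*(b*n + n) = b^3*n + 5*b^2*n^2 + b^2*n + 5*b*n^2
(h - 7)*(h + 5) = h^2 - 2*h - 35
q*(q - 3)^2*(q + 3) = q^4 - 3*q^3 - 9*q^2 + 27*q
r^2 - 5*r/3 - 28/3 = (r - 4)*(r + 7/3)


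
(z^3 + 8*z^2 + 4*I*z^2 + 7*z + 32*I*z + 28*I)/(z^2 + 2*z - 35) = (z^2 + z*(1 + 4*I) + 4*I)/(z - 5)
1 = 1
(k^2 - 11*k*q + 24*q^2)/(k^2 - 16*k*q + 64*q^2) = (-k + 3*q)/(-k + 8*q)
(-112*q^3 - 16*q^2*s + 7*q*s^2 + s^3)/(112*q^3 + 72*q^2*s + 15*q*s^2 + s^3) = (-4*q + s)/(4*q + s)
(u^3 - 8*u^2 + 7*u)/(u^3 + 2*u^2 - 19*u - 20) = u*(u^2 - 8*u + 7)/(u^3 + 2*u^2 - 19*u - 20)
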